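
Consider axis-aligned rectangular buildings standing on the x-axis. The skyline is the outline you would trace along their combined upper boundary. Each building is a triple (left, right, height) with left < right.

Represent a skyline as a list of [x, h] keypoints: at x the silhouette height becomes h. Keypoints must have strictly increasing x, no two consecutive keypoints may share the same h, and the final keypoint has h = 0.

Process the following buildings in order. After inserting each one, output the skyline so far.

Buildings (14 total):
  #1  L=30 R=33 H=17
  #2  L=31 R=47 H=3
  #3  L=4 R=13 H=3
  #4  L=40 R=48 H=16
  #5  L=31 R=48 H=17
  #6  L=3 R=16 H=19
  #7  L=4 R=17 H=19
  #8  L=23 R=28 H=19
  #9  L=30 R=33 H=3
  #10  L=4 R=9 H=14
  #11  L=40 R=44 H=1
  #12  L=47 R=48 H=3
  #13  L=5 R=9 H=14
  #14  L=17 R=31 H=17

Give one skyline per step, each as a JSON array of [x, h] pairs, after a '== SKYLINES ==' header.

== SKYLINES ==
[[30,17],[33,0]]
[[30,17],[33,3],[47,0]]
[[4,3],[13,0],[30,17],[33,3],[47,0]]
[[4,3],[13,0],[30,17],[33,3],[40,16],[48,0]]
[[4,3],[13,0],[30,17],[48,0]]
[[3,19],[16,0],[30,17],[48,0]]
[[3,19],[17,0],[30,17],[48,0]]
[[3,19],[17,0],[23,19],[28,0],[30,17],[48,0]]
[[3,19],[17,0],[23,19],[28,0],[30,17],[48,0]]
[[3,19],[17,0],[23,19],[28,0],[30,17],[48,0]]
[[3,19],[17,0],[23,19],[28,0],[30,17],[48,0]]
[[3,19],[17,0],[23,19],[28,0],[30,17],[48,0]]
[[3,19],[17,0],[23,19],[28,0],[30,17],[48,0]]
[[3,19],[17,17],[23,19],[28,17],[48,0]]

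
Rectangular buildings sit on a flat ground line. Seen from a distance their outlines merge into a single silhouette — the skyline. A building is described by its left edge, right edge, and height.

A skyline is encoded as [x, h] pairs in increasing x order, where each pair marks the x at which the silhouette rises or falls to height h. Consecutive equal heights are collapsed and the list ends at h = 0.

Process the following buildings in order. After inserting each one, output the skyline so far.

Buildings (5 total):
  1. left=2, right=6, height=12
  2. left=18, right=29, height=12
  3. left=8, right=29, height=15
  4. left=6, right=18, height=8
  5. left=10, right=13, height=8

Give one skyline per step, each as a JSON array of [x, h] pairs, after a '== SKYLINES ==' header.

== SKYLINES ==
[[2,12],[6,0]]
[[2,12],[6,0],[18,12],[29,0]]
[[2,12],[6,0],[8,15],[29,0]]
[[2,12],[6,8],[8,15],[29,0]]
[[2,12],[6,8],[8,15],[29,0]]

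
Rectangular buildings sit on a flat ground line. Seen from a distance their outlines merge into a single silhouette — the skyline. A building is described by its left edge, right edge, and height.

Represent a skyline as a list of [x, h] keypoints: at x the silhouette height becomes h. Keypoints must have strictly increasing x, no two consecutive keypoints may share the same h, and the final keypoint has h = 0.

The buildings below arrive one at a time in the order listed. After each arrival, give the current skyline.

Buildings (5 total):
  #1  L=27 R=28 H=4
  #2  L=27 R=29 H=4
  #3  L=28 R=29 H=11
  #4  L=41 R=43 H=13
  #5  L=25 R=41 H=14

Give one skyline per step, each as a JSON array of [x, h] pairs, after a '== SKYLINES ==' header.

== SKYLINES ==
[[27,4],[28,0]]
[[27,4],[29,0]]
[[27,4],[28,11],[29,0]]
[[27,4],[28,11],[29,0],[41,13],[43,0]]
[[25,14],[41,13],[43,0]]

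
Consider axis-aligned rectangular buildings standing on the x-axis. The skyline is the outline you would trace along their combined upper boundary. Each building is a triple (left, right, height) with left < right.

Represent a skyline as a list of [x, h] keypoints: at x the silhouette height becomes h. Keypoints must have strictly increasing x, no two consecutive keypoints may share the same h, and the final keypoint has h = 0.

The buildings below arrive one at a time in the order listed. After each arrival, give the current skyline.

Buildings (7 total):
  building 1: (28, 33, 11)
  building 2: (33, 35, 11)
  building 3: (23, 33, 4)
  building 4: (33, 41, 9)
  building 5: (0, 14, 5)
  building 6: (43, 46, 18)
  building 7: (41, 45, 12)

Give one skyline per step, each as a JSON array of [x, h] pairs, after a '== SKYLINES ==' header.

== SKYLINES ==
[[28,11],[33,0]]
[[28,11],[35,0]]
[[23,4],[28,11],[35,0]]
[[23,4],[28,11],[35,9],[41,0]]
[[0,5],[14,0],[23,4],[28,11],[35,9],[41,0]]
[[0,5],[14,0],[23,4],[28,11],[35,9],[41,0],[43,18],[46,0]]
[[0,5],[14,0],[23,4],[28,11],[35,9],[41,12],[43,18],[46,0]]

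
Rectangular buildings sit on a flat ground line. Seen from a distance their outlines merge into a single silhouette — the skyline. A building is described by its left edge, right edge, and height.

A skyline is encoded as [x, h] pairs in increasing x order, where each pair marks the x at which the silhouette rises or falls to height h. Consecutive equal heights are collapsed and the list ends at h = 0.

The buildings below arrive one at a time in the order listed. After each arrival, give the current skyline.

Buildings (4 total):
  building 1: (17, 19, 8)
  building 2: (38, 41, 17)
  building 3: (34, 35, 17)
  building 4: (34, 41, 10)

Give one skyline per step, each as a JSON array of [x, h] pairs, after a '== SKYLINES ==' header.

== SKYLINES ==
[[17,8],[19,0]]
[[17,8],[19,0],[38,17],[41,0]]
[[17,8],[19,0],[34,17],[35,0],[38,17],[41,0]]
[[17,8],[19,0],[34,17],[35,10],[38,17],[41,0]]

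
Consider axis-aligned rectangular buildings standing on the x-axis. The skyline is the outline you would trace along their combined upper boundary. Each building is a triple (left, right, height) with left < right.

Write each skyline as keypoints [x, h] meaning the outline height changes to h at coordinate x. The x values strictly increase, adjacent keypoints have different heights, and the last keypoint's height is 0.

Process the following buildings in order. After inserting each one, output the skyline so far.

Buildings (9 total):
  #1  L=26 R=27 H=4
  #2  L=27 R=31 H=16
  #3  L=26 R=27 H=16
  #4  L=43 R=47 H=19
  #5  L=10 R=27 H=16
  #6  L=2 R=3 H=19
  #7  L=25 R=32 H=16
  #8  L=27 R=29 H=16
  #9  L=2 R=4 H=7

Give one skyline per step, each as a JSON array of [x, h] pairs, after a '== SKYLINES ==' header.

== SKYLINES ==
[[26,4],[27,0]]
[[26,4],[27,16],[31,0]]
[[26,16],[31,0]]
[[26,16],[31,0],[43,19],[47,0]]
[[10,16],[31,0],[43,19],[47,0]]
[[2,19],[3,0],[10,16],[31,0],[43,19],[47,0]]
[[2,19],[3,0],[10,16],[32,0],[43,19],[47,0]]
[[2,19],[3,0],[10,16],[32,0],[43,19],[47,0]]
[[2,19],[3,7],[4,0],[10,16],[32,0],[43,19],[47,0]]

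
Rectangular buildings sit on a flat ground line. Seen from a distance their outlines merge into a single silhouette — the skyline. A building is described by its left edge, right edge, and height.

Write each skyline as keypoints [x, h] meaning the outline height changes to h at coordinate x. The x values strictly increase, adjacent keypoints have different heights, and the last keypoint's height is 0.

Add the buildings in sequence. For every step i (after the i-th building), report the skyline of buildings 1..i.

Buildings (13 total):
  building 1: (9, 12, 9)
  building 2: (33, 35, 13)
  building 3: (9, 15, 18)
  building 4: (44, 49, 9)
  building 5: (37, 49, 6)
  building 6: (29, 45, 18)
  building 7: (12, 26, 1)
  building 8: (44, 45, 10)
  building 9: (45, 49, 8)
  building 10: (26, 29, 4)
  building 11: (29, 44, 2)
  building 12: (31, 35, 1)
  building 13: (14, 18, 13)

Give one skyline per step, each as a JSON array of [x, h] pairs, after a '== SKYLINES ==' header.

== SKYLINES ==
[[9,9],[12,0]]
[[9,9],[12,0],[33,13],[35,0]]
[[9,18],[15,0],[33,13],[35,0]]
[[9,18],[15,0],[33,13],[35,0],[44,9],[49,0]]
[[9,18],[15,0],[33,13],[35,0],[37,6],[44,9],[49,0]]
[[9,18],[15,0],[29,18],[45,9],[49,0]]
[[9,18],[15,1],[26,0],[29,18],[45,9],[49,0]]
[[9,18],[15,1],[26,0],[29,18],[45,9],[49,0]]
[[9,18],[15,1],[26,0],[29,18],[45,9],[49,0]]
[[9,18],[15,1],[26,4],[29,18],[45,9],[49,0]]
[[9,18],[15,1],[26,4],[29,18],[45,9],[49,0]]
[[9,18],[15,1],[26,4],[29,18],[45,9],[49,0]]
[[9,18],[15,13],[18,1],[26,4],[29,18],[45,9],[49,0]]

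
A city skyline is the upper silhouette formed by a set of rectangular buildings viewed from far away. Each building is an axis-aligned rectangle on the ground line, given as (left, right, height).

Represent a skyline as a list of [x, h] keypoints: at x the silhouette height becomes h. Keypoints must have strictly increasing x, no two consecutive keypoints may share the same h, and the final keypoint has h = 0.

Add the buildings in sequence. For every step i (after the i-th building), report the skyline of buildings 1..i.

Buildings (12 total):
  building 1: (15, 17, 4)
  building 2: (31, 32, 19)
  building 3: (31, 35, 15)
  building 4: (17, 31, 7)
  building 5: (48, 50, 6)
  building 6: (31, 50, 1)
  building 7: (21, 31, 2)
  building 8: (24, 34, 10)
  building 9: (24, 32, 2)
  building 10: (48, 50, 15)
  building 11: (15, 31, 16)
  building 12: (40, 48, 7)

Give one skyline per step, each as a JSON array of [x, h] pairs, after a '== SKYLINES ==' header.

== SKYLINES ==
[[15,4],[17,0]]
[[15,4],[17,0],[31,19],[32,0]]
[[15,4],[17,0],[31,19],[32,15],[35,0]]
[[15,4],[17,7],[31,19],[32,15],[35,0]]
[[15,4],[17,7],[31,19],[32,15],[35,0],[48,6],[50,0]]
[[15,4],[17,7],[31,19],[32,15],[35,1],[48,6],[50,0]]
[[15,4],[17,7],[31,19],[32,15],[35,1],[48,6],[50,0]]
[[15,4],[17,7],[24,10],[31,19],[32,15],[35,1],[48,6],[50,0]]
[[15,4],[17,7],[24,10],[31,19],[32,15],[35,1],[48,6],[50,0]]
[[15,4],[17,7],[24,10],[31,19],[32,15],[35,1],[48,15],[50,0]]
[[15,16],[31,19],[32,15],[35,1],[48,15],[50,0]]
[[15,16],[31,19],[32,15],[35,1],[40,7],[48,15],[50,0]]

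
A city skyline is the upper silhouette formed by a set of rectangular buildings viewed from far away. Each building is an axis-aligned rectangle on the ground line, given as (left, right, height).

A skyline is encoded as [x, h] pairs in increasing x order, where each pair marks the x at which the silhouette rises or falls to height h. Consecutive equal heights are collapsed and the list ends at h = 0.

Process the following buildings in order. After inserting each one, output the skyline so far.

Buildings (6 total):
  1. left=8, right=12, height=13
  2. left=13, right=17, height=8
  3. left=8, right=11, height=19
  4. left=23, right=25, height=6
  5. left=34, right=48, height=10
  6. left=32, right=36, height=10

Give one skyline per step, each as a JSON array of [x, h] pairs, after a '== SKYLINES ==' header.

== SKYLINES ==
[[8,13],[12,0]]
[[8,13],[12,0],[13,8],[17,0]]
[[8,19],[11,13],[12,0],[13,8],[17,0]]
[[8,19],[11,13],[12,0],[13,8],[17,0],[23,6],[25,0]]
[[8,19],[11,13],[12,0],[13,8],[17,0],[23,6],[25,0],[34,10],[48,0]]
[[8,19],[11,13],[12,0],[13,8],[17,0],[23,6],[25,0],[32,10],[48,0]]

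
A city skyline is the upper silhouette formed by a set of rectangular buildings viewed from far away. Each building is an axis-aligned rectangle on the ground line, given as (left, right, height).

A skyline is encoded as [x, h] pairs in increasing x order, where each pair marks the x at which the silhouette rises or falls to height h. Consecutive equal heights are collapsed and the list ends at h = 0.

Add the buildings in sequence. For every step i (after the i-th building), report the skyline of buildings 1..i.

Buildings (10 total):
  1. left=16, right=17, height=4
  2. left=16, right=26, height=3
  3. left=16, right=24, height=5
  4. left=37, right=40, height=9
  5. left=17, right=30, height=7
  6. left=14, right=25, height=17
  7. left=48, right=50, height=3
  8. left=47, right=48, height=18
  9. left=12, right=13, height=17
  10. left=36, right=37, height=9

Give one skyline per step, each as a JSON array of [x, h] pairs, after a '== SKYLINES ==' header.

== SKYLINES ==
[[16,4],[17,0]]
[[16,4],[17,3],[26,0]]
[[16,5],[24,3],[26,0]]
[[16,5],[24,3],[26,0],[37,9],[40,0]]
[[16,5],[17,7],[30,0],[37,9],[40,0]]
[[14,17],[25,7],[30,0],[37,9],[40,0]]
[[14,17],[25,7],[30,0],[37,9],[40,0],[48,3],[50,0]]
[[14,17],[25,7],[30,0],[37,9],[40,0],[47,18],[48,3],[50,0]]
[[12,17],[13,0],[14,17],[25,7],[30,0],[37,9],[40,0],[47,18],[48,3],[50,0]]
[[12,17],[13,0],[14,17],[25,7],[30,0],[36,9],[40,0],[47,18],[48,3],[50,0]]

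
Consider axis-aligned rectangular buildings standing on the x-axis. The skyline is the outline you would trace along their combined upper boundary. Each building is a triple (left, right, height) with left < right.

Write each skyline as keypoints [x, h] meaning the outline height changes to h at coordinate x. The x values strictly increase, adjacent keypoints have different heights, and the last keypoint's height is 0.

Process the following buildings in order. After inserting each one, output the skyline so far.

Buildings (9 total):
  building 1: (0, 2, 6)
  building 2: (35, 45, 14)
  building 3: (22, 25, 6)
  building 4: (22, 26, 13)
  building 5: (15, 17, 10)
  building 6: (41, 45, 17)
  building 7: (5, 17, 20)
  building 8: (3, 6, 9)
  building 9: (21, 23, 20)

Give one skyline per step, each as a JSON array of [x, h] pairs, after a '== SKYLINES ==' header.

== SKYLINES ==
[[0,6],[2,0]]
[[0,6],[2,0],[35,14],[45,0]]
[[0,6],[2,0],[22,6],[25,0],[35,14],[45,0]]
[[0,6],[2,0],[22,13],[26,0],[35,14],[45,0]]
[[0,6],[2,0],[15,10],[17,0],[22,13],[26,0],[35,14],[45,0]]
[[0,6],[2,0],[15,10],[17,0],[22,13],[26,0],[35,14],[41,17],[45,0]]
[[0,6],[2,0],[5,20],[17,0],[22,13],[26,0],[35,14],[41,17],[45,0]]
[[0,6],[2,0],[3,9],[5,20],[17,0],[22,13],[26,0],[35,14],[41,17],[45,0]]
[[0,6],[2,0],[3,9],[5,20],[17,0],[21,20],[23,13],[26,0],[35,14],[41,17],[45,0]]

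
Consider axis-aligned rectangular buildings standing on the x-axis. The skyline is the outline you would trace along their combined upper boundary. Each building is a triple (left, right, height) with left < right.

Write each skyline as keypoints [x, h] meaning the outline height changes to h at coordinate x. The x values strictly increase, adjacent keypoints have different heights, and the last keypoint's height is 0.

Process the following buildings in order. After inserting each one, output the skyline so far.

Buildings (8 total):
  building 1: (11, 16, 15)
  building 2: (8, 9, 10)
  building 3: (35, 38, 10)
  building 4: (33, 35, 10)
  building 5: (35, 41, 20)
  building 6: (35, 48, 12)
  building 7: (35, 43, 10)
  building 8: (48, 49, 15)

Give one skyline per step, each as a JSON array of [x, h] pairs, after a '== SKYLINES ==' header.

== SKYLINES ==
[[11,15],[16,0]]
[[8,10],[9,0],[11,15],[16,0]]
[[8,10],[9,0],[11,15],[16,0],[35,10],[38,0]]
[[8,10],[9,0],[11,15],[16,0],[33,10],[38,0]]
[[8,10],[9,0],[11,15],[16,0],[33,10],[35,20],[41,0]]
[[8,10],[9,0],[11,15],[16,0],[33,10],[35,20],[41,12],[48,0]]
[[8,10],[9,0],[11,15],[16,0],[33,10],[35,20],[41,12],[48,0]]
[[8,10],[9,0],[11,15],[16,0],[33,10],[35,20],[41,12],[48,15],[49,0]]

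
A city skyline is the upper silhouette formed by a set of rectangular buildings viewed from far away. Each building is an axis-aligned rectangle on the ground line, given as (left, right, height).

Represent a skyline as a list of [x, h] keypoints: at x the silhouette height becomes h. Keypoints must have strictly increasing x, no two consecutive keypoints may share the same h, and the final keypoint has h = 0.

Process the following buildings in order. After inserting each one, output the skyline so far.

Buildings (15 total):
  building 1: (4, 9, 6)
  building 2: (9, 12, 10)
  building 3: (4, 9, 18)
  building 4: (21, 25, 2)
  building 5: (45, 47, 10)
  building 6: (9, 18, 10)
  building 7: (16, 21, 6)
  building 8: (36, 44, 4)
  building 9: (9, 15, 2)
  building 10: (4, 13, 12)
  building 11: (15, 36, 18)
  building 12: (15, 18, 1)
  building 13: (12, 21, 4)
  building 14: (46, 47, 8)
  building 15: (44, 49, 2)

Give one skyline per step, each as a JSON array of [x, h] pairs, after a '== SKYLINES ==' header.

== SKYLINES ==
[[4,6],[9,0]]
[[4,6],[9,10],[12,0]]
[[4,18],[9,10],[12,0]]
[[4,18],[9,10],[12,0],[21,2],[25,0]]
[[4,18],[9,10],[12,0],[21,2],[25,0],[45,10],[47,0]]
[[4,18],[9,10],[18,0],[21,2],[25,0],[45,10],[47,0]]
[[4,18],[9,10],[18,6],[21,2],[25,0],[45,10],[47,0]]
[[4,18],[9,10],[18,6],[21,2],[25,0],[36,4],[44,0],[45,10],[47,0]]
[[4,18],[9,10],[18,6],[21,2],[25,0],[36,4],[44,0],[45,10],[47,0]]
[[4,18],[9,12],[13,10],[18,6],[21,2],[25,0],[36,4],[44,0],[45,10],[47,0]]
[[4,18],[9,12],[13,10],[15,18],[36,4],[44,0],[45,10],[47,0]]
[[4,18],[9,12],[13,10],[15,18],[36,4],[44,0],[45,10],[47,0]]
[[4,18],[9,12],[13,10],[15,18],[36,4],[44,0],[45,10],[47,0]]
[[4,18],[9,12],[13,10],[15,18],[36,4],[44,0],[45,10],[47,0]]
[[4,18],[9,12],[13,10],[15,18],[36,4],[44,2],[45,10],[47,2],[49,0]]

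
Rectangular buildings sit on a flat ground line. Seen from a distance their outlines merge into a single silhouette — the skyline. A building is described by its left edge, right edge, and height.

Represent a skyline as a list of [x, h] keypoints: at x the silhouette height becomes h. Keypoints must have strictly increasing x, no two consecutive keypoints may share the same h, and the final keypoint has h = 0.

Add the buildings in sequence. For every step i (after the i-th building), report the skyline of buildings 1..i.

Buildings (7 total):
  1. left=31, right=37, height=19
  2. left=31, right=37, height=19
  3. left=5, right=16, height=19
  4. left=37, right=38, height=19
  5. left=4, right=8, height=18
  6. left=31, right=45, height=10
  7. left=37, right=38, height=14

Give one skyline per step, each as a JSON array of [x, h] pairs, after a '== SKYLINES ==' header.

== SKYLINES ==
[[31,19],[37,0]]
[[31,19],[37,0]]
[[5,19],[16,0],[31,19],[37,0]]
[[5,19],[16,0],[31,19],[38,0]]
[[4,18],[5,19],[16,0],[31,19],[38,0]]
[[4,18],[5,19],[16,0],[31,19],[38,10],[45,0]]
[[4,18],[5,19],[16,0],[31,19],[38,10],[45,0]]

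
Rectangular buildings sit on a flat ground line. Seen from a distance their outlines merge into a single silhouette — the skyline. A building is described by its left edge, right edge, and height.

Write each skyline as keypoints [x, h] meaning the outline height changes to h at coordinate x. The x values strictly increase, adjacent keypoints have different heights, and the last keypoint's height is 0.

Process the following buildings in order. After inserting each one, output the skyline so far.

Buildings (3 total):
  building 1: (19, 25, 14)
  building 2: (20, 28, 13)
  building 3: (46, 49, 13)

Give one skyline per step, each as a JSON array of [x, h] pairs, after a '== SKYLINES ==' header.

== SKYLINES ==
[[19,14],[25,0]]
[[19,14],[25,13],[28,0]]
[[19,14],[25,13],[28,0],[46,13],[49,0]]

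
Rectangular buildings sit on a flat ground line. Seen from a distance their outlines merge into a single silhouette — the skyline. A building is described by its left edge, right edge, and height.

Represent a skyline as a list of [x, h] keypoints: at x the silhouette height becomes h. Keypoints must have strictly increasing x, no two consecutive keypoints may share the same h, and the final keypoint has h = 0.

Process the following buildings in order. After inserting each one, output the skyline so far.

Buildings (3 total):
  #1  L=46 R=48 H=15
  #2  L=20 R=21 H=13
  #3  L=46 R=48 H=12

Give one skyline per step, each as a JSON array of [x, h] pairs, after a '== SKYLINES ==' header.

== SKYLINES ==
[[46,15],[48,0]]
[[20,13],[21,0],[46,15],[48,0]]
[[20,13],[21,0],[46,15],[48,0]]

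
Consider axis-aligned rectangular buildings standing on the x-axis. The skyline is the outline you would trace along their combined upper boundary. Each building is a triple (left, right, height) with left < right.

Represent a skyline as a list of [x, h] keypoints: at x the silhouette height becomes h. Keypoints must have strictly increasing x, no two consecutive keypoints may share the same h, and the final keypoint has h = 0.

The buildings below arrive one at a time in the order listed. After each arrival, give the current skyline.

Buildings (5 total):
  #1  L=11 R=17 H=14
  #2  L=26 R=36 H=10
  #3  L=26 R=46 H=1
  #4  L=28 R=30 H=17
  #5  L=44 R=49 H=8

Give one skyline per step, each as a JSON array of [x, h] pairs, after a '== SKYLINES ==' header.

== SKYLINES ==
[[11,14],[17,0]]
[[11,14],[17,0],[26,10],[36,0]]
[[11,14],[17,0],[26,10],[36,1],[46,0]]
[[11,14],[17,0],[26,10],[28,17],[30,10],[36,1],[46,0]]
[[11,14],[17,0],[26,10],[28,17],[30,10],[36,1],[44,8],[49,0]]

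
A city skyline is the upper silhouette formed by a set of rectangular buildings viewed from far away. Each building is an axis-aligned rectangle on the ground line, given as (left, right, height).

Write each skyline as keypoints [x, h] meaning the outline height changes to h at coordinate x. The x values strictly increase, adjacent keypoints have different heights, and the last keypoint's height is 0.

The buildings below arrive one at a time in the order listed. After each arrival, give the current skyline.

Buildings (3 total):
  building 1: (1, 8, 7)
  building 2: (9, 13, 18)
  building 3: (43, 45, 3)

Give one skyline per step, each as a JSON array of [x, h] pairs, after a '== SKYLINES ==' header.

== SKYLINES ==
[[1,7],[8,0]]
[[1,7],[8,0],[9,18],[13,0]]
[[1,7],[8,0],[9,18],[13,0],[43,3],[45,0]]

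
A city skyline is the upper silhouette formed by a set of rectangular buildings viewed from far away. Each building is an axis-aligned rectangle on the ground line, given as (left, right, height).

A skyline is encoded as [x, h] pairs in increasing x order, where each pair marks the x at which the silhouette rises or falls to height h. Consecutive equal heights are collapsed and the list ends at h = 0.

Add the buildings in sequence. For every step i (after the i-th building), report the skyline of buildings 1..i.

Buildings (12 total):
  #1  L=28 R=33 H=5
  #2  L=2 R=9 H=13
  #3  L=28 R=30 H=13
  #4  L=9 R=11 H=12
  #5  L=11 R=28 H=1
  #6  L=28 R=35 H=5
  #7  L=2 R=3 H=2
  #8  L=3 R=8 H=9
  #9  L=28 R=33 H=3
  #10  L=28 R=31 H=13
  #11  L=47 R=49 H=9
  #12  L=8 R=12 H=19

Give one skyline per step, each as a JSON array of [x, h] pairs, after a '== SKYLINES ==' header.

== SKYLINES ==
[[28,5],[33,0]]
[[2,13],[9,0],[28,5],[33,0]]
[[2,13],[9,0],[28,13],[30,5],[33,0]]
[[2,13],[9,12],[11,0],[28,13],[30,5],[33,0]]
[[2,13],[9,12],[11,1],[28,13],[30,5],[33,0]]
[[2,13],[9,12],[11,1],[28,13],[30,5],[35,0]]
[[2,13],[9,12],[11,1],[28,13],[30,5],[35,0]]
[[2,13],[9,12],[11,1],[28,13],[30,5],[35,0]]
[[2,13],[9,12],[11,1],[28,13],[30,5],[35,0]]
[[2,13],[9,12],[11,1],[28,13],[31,5],[35,0]]
[[2,13],[9,12],[11,1],[28,13],[31,5],[35,0],[47,9],[49,0]]
[[2,13],[8,19],[12,1],[28,13],[31,5],[35,0],[47,9],[49,0]]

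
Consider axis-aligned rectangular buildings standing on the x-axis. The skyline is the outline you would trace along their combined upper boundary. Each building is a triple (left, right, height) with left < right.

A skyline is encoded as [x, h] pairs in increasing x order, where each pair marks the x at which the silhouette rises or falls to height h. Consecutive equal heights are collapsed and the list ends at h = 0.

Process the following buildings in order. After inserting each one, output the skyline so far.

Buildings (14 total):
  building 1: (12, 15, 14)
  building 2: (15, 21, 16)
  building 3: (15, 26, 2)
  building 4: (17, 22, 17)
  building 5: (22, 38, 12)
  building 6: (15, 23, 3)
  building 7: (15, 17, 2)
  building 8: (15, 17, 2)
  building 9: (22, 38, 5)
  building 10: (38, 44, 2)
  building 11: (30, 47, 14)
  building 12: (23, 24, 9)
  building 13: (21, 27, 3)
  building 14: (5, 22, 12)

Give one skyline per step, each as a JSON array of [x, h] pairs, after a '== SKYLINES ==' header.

== SKYLINES ==
[[12,14],[15,0]]
[[12,14],[15,16],[21,0]]
[[12,14],[15,16],[21,2],[26,0]]
[[12,14],[15,16],[17,17],[22,2],[26,0]]
[[12,14],[15,16],[17,17],[22,12],[38,0]]
[[12,14],[15,16],[17,17],[22,12],[38,0]]
[[12,14],[15,16],[17,17],[22,12],[38,0]]
[[12,14],[15,16],[17,17],[22,12],[38,0]]
[[12,14],[15,16],[17,17],[22,12],[38,0]]
[[12,14],[15,16],[17,17],[22,12],[38,2],[44,0]]
[[12,14],[15,16],[17,17],[22,12],[30,14],[47,0]]
[[12,14],[15,16],[17,17],[22,12],[30,14],[47,0]]
[[12,14],[15,16],[17,17],[22,12],[30,14],[47,0]]
[[5,12],[12,14],[15,16],[17,17],[22,12],[30,14],[47,0]]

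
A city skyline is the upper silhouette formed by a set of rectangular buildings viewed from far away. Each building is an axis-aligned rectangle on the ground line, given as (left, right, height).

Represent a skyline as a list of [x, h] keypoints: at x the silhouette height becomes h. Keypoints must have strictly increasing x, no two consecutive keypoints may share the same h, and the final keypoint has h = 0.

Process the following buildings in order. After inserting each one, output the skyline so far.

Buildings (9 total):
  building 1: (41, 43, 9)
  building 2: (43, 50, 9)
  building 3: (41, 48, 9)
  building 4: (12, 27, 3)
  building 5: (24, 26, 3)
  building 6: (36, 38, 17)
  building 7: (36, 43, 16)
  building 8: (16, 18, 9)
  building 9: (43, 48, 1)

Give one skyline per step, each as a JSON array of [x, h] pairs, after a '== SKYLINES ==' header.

== SKYLINES ==
[[41,9],[43,0]]
[[41,9],[50,0]]
[[41,9],[50,0]]
[[12,3],[27,0],[41,9],[50,0]]
[[12,3],[27,0],[41,9],[50,0]]
[[12,3],[27,0],[36,17],[38,0],[41,9],[50,0]]
[[12,3],[27,0],[36,17],[38,16],[43,9],[50,0]]
[[12,3],[16,9],[18,3],[27,0],[36,17],[38,16],[43,9],[50,0]]
[[12,3],[16,9],[18,3],[27,0],[36,17],[38,16],[43,9],[50,0]]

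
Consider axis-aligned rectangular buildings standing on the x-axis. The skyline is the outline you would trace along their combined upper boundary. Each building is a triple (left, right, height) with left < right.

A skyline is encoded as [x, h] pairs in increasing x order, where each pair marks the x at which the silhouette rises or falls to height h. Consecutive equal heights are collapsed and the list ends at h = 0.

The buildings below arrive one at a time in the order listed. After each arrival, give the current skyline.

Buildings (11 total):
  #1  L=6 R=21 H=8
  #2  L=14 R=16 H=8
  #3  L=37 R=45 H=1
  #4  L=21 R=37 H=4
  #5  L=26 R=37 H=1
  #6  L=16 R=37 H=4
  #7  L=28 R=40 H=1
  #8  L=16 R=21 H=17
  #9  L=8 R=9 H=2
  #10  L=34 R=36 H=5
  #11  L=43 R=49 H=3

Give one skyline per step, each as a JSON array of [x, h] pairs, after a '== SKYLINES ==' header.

== SKYLINES ==
[[6,8],[21,0]]
[[6,8],[21,0]]
[[6,8],[21,0],[37,1],[45,0]]
[[6,8],[21,4],[37,1],[45,0]]
[[6,8],[21,4],[37,1],[45,0]]
[[6,8],[21,4],[37,1],[45,0]]
[[6,8],[21,4],[37,1],[45,0]]
[[6,8],[16,17],[21,4],[37,1],[45,0]]
[[6,8],[16,17],[21,4],[37,1],[45,0]]
[[6,8],[16,17],[21,4],[34,5],[36,4],[37,1],[45,0]]
[[6,8],[16,17],[21,4],[34,5],[36,4],[37,1],[43,3],[49,0]]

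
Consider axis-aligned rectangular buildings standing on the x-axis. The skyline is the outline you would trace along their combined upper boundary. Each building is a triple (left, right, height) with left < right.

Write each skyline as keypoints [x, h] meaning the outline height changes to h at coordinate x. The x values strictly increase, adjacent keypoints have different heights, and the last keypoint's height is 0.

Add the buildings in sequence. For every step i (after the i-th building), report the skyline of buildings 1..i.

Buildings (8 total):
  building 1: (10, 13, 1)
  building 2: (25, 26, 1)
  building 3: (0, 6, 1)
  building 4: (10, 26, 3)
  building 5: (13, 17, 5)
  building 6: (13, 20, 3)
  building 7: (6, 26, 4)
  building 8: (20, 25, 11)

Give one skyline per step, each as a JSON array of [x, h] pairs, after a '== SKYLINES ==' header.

== SKYLINES ==
[[10,1],[13,0]]
[[10,1],[13,0],[25,1],[26,0]]
[[0,1],[6,0],[10,1],[13,0],[25,1],[26,0]]
[[0,1],[6,0],[10,3],[26,0]]
[[0,1],[6,0],[10,3],[13,5],[17,3],[26,0]]
[[0,1],[6,0],[10,3],[13,5],[17,3],[26,0]]
[[0,1],[6,4],[13,5],[17,4],[26,0]]
[[0,1],[6,4],[13,5],[17,4],[20,11],[25,4],[26,0]]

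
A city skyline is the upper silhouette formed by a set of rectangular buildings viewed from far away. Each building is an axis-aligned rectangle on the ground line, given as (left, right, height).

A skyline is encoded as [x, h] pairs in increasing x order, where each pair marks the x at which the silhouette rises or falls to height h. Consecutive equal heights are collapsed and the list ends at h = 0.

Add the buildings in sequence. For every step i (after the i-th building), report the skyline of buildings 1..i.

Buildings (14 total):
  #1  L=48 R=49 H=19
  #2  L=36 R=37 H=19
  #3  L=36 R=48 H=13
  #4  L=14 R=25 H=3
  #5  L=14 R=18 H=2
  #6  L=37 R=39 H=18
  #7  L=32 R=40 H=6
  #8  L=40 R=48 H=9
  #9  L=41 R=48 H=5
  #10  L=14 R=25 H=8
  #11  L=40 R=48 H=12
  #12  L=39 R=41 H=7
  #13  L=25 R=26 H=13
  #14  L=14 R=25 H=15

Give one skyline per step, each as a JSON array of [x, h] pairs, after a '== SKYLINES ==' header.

== SKYLINES ==
[[48,19],[49,0]]
[[36,19],[37,0],[48,19],[49,0]]
[[36,19],[37,13],[48,19],[49,0]]
[[14,3],[25,0],[36,19],[37,13],[48,19],[49,0]]
[[14,3],[25,0],[36,19],[37,13],[48,19],[49,0]]
[[14,3],[25,0],[36,19],[37,18],[39,13],[48,19],[49,0]]
[[14,3],[25,0],[32,6],[36,19],[37,18],[39,13],[48,19],[49,0]]
[[14,3],[25,0],[32,6],[36,19],[37,18],[39,13],[48,19],[49,0]]
[[14,3],[25,0],[32,6],[36,19],[37,18],[39,13],[48,19],[49,0]]
[[14,8],[25,0],[32,6],[36,19],[37,18],[39,13],[48,19],[49,0]]
[[14,8],[25,0],[32,6],[36,19],[37,18],[39,13],[48,19],[49,0]]
[[14,8],[25,0],[32,6],[36,19],[37,18],[39,13],[48,19],[49,0]]
[[14,8],[25,13],[26,0],[32,6],[36,19],[37,18],[39,13],[48,19],[49,0]]
[[14,15],[25,13],[26,0],[32,6],[36,19],[37,18],[39,13],[48,19],[49,0]]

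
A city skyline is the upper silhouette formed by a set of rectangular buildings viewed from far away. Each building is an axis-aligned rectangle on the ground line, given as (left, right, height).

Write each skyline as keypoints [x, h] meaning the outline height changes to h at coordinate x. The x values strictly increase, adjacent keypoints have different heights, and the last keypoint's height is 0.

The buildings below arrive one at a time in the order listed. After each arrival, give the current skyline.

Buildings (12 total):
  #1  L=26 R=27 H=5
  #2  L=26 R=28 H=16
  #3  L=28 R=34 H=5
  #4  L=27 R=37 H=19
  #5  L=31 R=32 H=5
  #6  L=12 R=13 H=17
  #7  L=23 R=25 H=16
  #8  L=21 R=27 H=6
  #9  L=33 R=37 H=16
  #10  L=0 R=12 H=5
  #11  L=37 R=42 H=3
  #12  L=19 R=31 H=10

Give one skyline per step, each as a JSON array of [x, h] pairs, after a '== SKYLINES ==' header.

== SKYLINES ==
[[26,5],[27,0]]
[[26,16],[28,0]]
[[26,16],[28,5],[34,0]]
[[26,16],[27,19],[37,0]]
[[26,16],[27,19],[37,0]]
[[12,17],[13,0],[26,16],[27,19],[37,0]]
[[12,17],[13,0],[23,16],[25,0],[26,16],[27,19],[37,0]]
[[12,17],[13,0],[21,6],[23,16],[25,6],[26,16],[27,19],[37,0]]
[[12,17],[13,0],[21,6],[23,16],[25,6],[26,16],[27,19],[37,0]]
[[0,5],[12,17],[13,0],[21,6],[23,16],[25,6],[26,16],[27,19],[37,0]]
[[0,5],[12,17],[13,0],[21,6],[23,16],[25,6],[26,16],[27,19],[37,3],[42,0]]
[[0,5],[12,17],[13,0],[19,10],[23,16],[25,10],[26,16],[27,19],[37,3],[42,0]]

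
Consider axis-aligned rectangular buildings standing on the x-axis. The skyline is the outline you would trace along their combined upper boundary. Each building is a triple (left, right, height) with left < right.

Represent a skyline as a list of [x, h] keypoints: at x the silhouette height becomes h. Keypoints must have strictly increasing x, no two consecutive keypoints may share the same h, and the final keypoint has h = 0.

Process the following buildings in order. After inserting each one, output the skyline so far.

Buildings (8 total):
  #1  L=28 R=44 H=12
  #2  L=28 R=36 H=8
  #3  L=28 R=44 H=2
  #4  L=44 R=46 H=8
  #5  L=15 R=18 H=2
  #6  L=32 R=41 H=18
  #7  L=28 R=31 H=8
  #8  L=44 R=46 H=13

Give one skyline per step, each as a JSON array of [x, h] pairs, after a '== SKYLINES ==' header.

== SKYLINES ==
[[28,12],[44,0]]
[[28,12],[44,0]]
[[28,12],[44,0]]
[[28,12],[44,8],[46,0]]
[[15,2],[18,0],[28,12],[44,8],[46,0]]
[[15,2],[18,0],[28,12],[32,18],[41,12],[44,8],[46,0]]
[[15,2],[18,0],[28,12],[32,18],[41,12],[44,8],[46,0]]
[[15,2],[18,0],[28,12],[32,18],[41,12],[44,13],[46,0]]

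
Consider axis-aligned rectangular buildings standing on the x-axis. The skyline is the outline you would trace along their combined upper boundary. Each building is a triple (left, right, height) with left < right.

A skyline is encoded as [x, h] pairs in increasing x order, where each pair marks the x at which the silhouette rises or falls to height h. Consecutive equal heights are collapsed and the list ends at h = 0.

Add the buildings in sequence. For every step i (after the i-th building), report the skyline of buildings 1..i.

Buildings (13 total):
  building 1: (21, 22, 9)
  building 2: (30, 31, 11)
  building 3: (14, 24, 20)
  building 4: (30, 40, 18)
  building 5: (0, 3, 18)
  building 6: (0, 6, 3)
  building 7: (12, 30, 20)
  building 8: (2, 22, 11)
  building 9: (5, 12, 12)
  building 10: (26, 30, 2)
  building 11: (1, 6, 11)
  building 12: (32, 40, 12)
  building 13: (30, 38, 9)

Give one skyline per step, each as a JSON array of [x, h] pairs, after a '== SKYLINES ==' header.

== SKYLINES ==
[[21,9],[22,0]]
[[21,9],[22,0],[30,11],[31,0]]
[[14,20],[24,0],[30,11],[31,0]]
[[14,20],[24,0],[30,18],[40,0]]
[[0,18],[3,0],[14,20],[24,0],[30,18],[40,0]]
[[0,18],[3,3],[6,0],[14,20],[24,0],[30,18],[40,0]]
[[0,18],[3,3],[6,0],[12,20],[30,18],[40,0]]
[[0,18],[3,11],[12,20],[30,18],[40,0]]
[[0,18],[3,11],[5,12],[12,20],[30,18],[40,0]]
[[0,18],[3,11],[5,12],[12,20],[30,18],[40,0]]
[[0,18],[3,11],[5,12],[12,20],[30,18],[40,0]]
[[0,18],[3,11],[5,12],[12,20],[30,18],[40,0]]
[[0,18],[3,11],[5,12],[12,20],[30,18],[40,0]]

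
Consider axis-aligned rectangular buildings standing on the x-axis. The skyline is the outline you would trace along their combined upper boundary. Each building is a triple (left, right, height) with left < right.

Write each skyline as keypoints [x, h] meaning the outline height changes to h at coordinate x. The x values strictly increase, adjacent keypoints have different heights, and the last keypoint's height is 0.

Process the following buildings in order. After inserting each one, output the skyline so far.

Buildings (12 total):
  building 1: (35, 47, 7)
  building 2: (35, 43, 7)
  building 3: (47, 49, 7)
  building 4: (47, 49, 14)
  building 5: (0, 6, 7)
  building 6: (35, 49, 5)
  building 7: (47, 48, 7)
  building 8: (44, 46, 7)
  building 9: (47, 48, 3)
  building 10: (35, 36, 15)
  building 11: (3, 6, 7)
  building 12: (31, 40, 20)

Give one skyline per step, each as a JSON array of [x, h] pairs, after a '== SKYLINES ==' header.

== SKYLINES ==
[[35,7],[47,0]]
[[35,7],[47,0]]
[[35,7],[49,0]]
[[35,7],[47,14],[49,0]]
[[0,7],[6,0],[35,7],[47,14],[49,0]]
[[0,7],[6,0],[35,7],[47,14],[49,0]]
[[0,7],[6,0],[35,7],[47,14],[49,0]]
[[0,7],[6,0],[35,7],[47,14],[49,0]]
[[0,7],[6,0],[35,7],[47,14],[49,0]]
[[0,7],[6,0],[35,15],[36,7],[47,14],[49,0]]
[[0,7],[6,0],[35,15],[36,7],[47,14],[49,0]]
[[0,7],[6,0],[31,20],[40,7],[47,14],[49,0]]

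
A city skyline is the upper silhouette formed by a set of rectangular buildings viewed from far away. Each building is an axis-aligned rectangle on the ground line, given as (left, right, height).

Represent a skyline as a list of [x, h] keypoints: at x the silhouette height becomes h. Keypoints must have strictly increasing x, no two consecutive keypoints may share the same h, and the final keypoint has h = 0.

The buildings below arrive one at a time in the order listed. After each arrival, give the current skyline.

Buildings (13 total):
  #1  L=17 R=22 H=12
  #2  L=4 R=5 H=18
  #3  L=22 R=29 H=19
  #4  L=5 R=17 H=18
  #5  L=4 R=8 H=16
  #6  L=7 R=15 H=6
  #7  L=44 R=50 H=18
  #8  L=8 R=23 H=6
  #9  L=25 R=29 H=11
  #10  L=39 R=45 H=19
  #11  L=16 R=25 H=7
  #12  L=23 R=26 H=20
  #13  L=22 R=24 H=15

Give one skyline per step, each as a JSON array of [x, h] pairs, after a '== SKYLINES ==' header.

== SKYLINES ==
[[17,12],[22,0]]
[[4,18],[5,0],[17,12],[22,0]]
[[4,18],[5,0],[17,12],[22,19],[29,0]]
[[4,18],[17,12],[22,19],[29,0]]
[[4,18],[17,12],[22,19],[29,0]]
[[4,18],[17,12],[22,19],[29,0]]
[[4,18],[17,12],[22,19],[29,0],[44,18],[50,0]]
[[4,18],[17,12],[22,19],[29,0],[44,18],[50,0]]
[[4,18],[17,12],[22,19],[29,0],[44,18],[50,0]]
[[4,18],[17,12],[22,19],[29,0],[39,19],[45,18],[50,0]]
[[4,18],[17,12],[22,19],[29,0],[39,19],[45,18],[50,0]]
[[4,18],[17,12],[22,19],[23,20],[26,19],[29,0],[39,19],[45,18],[50,0]]
[[4,18],[17,12],[22,19],[23,20],[26,19],[29,0],[39,19],[45,18],[50,0]]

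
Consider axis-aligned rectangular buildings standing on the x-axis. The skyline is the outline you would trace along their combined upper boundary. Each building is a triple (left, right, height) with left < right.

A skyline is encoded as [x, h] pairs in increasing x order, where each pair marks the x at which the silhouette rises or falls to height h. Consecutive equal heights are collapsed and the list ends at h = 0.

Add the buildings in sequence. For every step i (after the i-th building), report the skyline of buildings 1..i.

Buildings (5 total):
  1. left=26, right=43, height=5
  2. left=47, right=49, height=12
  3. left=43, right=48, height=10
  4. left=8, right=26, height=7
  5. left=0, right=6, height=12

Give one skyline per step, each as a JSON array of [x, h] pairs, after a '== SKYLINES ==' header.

== SKYLINES ==
[[26,5],[43,0]]
[[26,5],[43,0],[47,12],[49,0]]
[[26,5],[43,10],[47,12],[49,0]]
[[8,7],[26,5],[43,10],[47,12],[49,0]]
[[0,12],[6,0],[8,7],[26,5],[43,10],[47,12],[49,0]]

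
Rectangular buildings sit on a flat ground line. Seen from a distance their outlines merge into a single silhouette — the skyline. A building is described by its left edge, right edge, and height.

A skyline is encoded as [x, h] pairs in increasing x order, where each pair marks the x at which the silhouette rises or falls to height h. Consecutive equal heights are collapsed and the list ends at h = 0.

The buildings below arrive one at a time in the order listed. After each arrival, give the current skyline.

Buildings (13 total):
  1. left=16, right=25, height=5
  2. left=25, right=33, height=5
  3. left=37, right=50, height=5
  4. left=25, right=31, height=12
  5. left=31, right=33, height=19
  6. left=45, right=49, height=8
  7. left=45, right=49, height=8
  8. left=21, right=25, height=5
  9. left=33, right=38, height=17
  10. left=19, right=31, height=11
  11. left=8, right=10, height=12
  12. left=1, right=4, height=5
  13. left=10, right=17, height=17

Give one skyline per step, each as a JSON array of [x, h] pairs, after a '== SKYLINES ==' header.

== SKYLINES ==
[[16,5],[25,0]]
[[16,5],[33,0]]
[[16,5],[33,0],[37,5],[50,0]]
[[16,5],[25,12],[31,5],[33,0],[37,5],[50,0]]
[[16,5],[25,12],[31,19],[33,0],[37,5],[50,0]]
[[16,5],[25,12],[31,19],[33,0],[37,5],[45,8],[49,5],[50,0]]
[[16,5],[25,12],[31,19],[33,0],[37,5],[45,8],[49,5],[50,0]]
[[16,5],[25,12],[31,19],[33,0],[37,5],[45,8],[49,5],[50,0]]
[[16,5],[25,12],[31,19],[33,17],[38,5],[45,8],[49,5],[50,0]]
[[16,5],[19,11],[25,12],[31,19],[33,17],[38,5],[45,8],[49,5],[50,0]]
[[8,12],[10,0],[16,5],[19,11],[25,12],[31,19],[33,17],[38,5],[45,8],[49,5],[50,0]]
[[1,5],[4,0],[8,12],[10,0],[16,5],[19,11],[25,12],[31,19],[33,17],[38,5],[45,8],[49,5],[50,0]]
[[1,5],[4,0],[8,12],[10,17],[17,5],[19,11],[25,12],[31,19],[33,17],[38,5],[45,8],[49,5],[50,0]]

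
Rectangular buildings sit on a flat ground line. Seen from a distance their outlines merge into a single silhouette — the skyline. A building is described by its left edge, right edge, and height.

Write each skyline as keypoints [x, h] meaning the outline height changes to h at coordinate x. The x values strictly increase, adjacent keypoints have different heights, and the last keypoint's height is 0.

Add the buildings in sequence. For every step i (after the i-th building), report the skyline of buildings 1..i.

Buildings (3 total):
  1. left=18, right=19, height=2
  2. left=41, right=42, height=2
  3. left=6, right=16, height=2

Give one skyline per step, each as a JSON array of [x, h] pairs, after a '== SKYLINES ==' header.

== SKYLINES ==
[[18,2],[19,0]]
[[18,2],[19,0],[41,2],[42,0]]
[[6,2],[16,0],[18,2],[19,0],[41,2],[42,0]]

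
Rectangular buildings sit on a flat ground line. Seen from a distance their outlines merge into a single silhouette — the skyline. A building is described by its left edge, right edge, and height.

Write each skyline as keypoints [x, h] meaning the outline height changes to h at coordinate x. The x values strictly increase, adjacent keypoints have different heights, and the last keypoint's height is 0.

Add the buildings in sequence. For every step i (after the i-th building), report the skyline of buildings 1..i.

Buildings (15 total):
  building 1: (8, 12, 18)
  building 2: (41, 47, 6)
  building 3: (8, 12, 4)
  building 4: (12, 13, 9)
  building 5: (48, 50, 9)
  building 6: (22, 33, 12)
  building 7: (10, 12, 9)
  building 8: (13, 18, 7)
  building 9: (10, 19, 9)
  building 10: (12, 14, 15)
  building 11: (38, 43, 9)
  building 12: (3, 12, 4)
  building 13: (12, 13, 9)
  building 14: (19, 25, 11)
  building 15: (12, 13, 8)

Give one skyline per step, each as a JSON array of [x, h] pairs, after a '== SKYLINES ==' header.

== SKYLINES ==
[[8,18],[12,0]]
[[8,18],[12,0],[41,6],[47,0]]
[[8,18],[12,0],[41,6],[47,0]]
[[8,18],[12,9],[13,0],[41,6],[47,0]]
[[8,18],[12,9],[13,0],[41,6],[47,0],[48,9],[50,0]]
[[8,18],[12,9],[13,0],[22,12],[33,0],[41,6],[47,0],[48,9],[50,0]]
[[8,18],[12,9],[13,0],[22,12],[33,0],[41,6],[47,0],[48,9],[50,0]]
[[8,18],[12,9],[13,7],[18,0],[22,12],[33,0],[41,6],[47,0],[48,9],[50,0]]
[[8,18],[12,9],[19,0],[22,12],[33,0],[41,6],[47,0],[48,9],[50,0]]
[[8,18],[12,15],[14,9],[19,0],[22,12],[33,0],[41,6],[47,0],[48,9],[50,0]]
[[8,18],[12,15],[14,9],[19,0],[22,12],[33,0],[38,9],[43,6],[47,0],[48,9],[50,0]]
[[3,4],[8,18],[12,15],[14,9],[19,0],[22,12],[33,0],[38,9],[43,6],[47,0],[48,9],[50,0]]
[[3,4],[8,18],[12,15],[14,9],[19,0],[22,12],[33,0],[38,9],[43,6],[47,0],[48,9],[50,0]]
[[3,4],[8,18],[12,15],[14,9],[19,11],[22,12],[33,0],[38,9],[43,6],[47,0],[48,9],[50,0]]
[[3,4],[8,18],[12,15],[14,9],[19,11],[22,12],[33,0],[38,9],[43,6],[47,0],[48,9],[50,0]]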